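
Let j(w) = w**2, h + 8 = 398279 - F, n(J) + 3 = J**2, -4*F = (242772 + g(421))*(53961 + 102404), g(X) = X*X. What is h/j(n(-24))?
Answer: 65676925829/1313316 ≈ 50009.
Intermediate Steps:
g(X) = X**2
F = -65675332745/4 (F = -(242772 + 421**2)*(53961 + 102404)/4 = -(242772 + 177241)*156365/4 = -420013*156365/4 = -1/4*65675332745 = -65675332745/4 ≈ -1.6419e+10)
n(J) = -3 + J**2
h = 65676925829/4 (h = -8 + (398279 - 1*(-65675332745/4)) = -8 + (398279 + 65675332745/4) = -8 + 65676925861/4 = 65676925829/4 ≈ 1.6419e+10)
h/j(n(-24)) = 65676925829/(4*((-3 + (-24)**2)**2)) = 65676925829/(4*((-3 + 576)**2)) = 65676925829/(4*(573**2)) = (65676925829/4)/328329 = (65676925829/4)*(1/328329) = 65676925829/1313316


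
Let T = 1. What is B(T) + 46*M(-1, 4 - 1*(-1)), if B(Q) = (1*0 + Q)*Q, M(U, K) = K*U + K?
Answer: 1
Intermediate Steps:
M(U, K) = K + K*U
B(Q) = Q² (B(Q) = (0 + Q)*Q = Q*Q = Q²)
B(T) + 46*M(-1, 4 - 1*(-1)) = 1² + 46*((4 - 1*(-1))*(1 - 1)) = 1 + 46*((4 + 1)*0) = 1 + 46*(5*0) = 1 + 46*0 = 1 + 0 = 1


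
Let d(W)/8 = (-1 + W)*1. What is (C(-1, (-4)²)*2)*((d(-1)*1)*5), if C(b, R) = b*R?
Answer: 2560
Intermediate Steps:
d(W) = -8 + 8*W (d(W) = 8*((-1 + W)*1) = 8*(-1 + W) = -8 + 8*W)
C(b, R) = R*b
(C(-1, (-4)²)*2)*((d(-1)*1)*5) = (((-4)²*(-1))*2)*(((-8 + 8*(-1))*1)*5) = ((16*(-1))*2)*(((-8 - 8)*1)*5) = (-16*2)*(-16*1*5) = -(-512)*5 = -32*(-80) = 2560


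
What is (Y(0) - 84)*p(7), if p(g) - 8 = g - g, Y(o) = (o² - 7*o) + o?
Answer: -672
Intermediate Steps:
Y(o) = o² - 6*o
p(g) = 8 (p(g) = 8 + (g - g) = 8 + 0 = 8)
(Y(0) - 84)*p(7) = (0*(-6 + 0) - 84)*8 = (0*(-6) - 84)*8 = (0 - 84)*8 = -84*8 = -672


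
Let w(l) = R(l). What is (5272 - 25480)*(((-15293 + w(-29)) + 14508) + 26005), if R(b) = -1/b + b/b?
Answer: -14780333280/29 ≈ -5.0967e+8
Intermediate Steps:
R(b) = 1 - 1/b (R(b) = -1/b + 1 = 1 - 1/b)
w(l) = (-1 + l)/l
(5272 - 25480)*(((-15293 + w(-29)) + 14508) + 26005) = (5272 - 25480)*(((-15293 + (-1 - 29)/(-29)) + 14508) + 26005) = -20208*(((-15293 - 1/29*(-30)) + 14508) + 26005) = -20208*(((-15293 + 30/29) + 14508) + 26005) = -20208*((-443467/29 + 14508) + 26005) = -20208*(-22735/29 + 26005) = -20208*731410/29 = -14780333280/29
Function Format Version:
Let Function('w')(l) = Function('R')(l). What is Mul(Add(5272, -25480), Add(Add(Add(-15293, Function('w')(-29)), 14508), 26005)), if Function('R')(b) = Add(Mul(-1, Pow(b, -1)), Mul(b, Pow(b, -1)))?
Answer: Rational(-14780333280, 29) ≈ -5.0967e+8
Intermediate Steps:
Function('R')(b) = Add(1, Mul(-1, Pow(b, -1))) (Function('R')(b) = Add(Mul(-1, Pow(b, -1)), 1) = Add(1, Mul(-1, Pow(b, -1))))
Function('w')(l) = Mul(Pow(l, -1), Add(-1, l))
Mul(Add(5272, -25480), Add(Add(Add(-15293, Function('w')(-29)), 14508), 26005)) = Mul(Add(5272, -25480), Add(Add(Add(-15293, Mul(Pow(-29, -1), Add(-1, -29))), 14508), 26005)) = Mul(-20208, Add(Add(Add(-15293, Mul(Rational(-1, 29), -30)), 14508), 26005)) = Mul(-20208, Add(Add(Add(-15293, Rational(30, 29)), 14508), 26005)) = Mul(-20208, Add(Add(Rational(-443467, 29), 14508), 26005)) = Mul(-20208, Add(Rational(-22735, 29), 26005)) = Mul(-20208, Rational(731410, 29)) = Rational(-14780333280, 29)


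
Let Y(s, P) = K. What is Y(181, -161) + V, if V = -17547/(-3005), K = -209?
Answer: -610498/3005 ≈ -203.16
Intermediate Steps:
Y(s, P) = -209
V = 17547/3005 (V = -17547*(-1/3005) = 17547/3005 ≈ 5.8393)
Y(181, -161) + V = -209 + 17547/3005 = -610498/3005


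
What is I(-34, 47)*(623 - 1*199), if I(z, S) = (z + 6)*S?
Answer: -557984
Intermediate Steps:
I(z, S) = S*(6 + z) (I(z, S) = (6 + z)*S = S*(6 + z))
I(-34, 47)*(623 - 1*199) = (47*(6 - 34))*(623 - 1*199) = (47*(-28))*(623 - 199) = -1316*424 = -557984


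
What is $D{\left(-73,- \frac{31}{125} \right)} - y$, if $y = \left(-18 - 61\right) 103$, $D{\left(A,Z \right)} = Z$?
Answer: $\frac{1017094}{125} \approx 8136.8$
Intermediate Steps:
$y = -8137$ ($y = \left(-79\right) 103 = -8137$)
$D{\left(-73,- \frac{31}{125} \right)} - y = - \frac{31}{125} - -8137 = \left(-31\right) \frac{1}{125} + 8137 = - \frac{31}{125} + 8137 = \frac{1017094}{125}$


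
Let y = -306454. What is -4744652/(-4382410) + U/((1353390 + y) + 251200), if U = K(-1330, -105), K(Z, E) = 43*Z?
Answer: 211020483599/203177292420 ≈ 1.0386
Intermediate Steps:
U = -57190 (U = 43*(-1330) = -57190)
-4744652/(-4382410) + U/((1353390 + y) + 251200) = -4744652/(-4382410) - 57190/((1353390 - 306454) + 251200) = -4744652*(-1/4382410) - 57190/(1046936 + 251200) = 2372326/2191205 - 57190/1298136 = 2372326/2191205 - 57190*1/1298136 = 2372326/2191205 - 4085/92724 = 211020483599/203177292420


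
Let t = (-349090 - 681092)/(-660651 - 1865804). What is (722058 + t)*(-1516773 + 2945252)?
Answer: 2605900065316535988/2526455 ≈ 1.0314e+12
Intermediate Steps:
t = 1030182/2526455 (t = -1030182/(-2526455) = -1030182*(-1/2526455) = 1030182/2526455 ≈ 0.40776)
(722058 + t)*(-1516773 + 2945252) = (722058 + 1030182/2526455)*(-1516773 + 2945252) = (1824248074572/2526455)*1428479 = 2605900065316535988/2526455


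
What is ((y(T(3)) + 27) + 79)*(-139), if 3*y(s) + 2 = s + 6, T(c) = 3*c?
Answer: -46009/3 ≈ -15336.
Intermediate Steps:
y(s) = 4/3 + s/3 (y(s) = -2/3 + (s + 6)/3 = -2/3 + (6 + s)/3 = -2/3 + (2 + s/3) = 4/3 + s/3)
((y(T(3)) + 27) + 79)*(-139) = (((4/3 + (3*3)/3) + 27) + 79)*(-139) = (((4/3 + (1/3)*9) + 27) + 79)*(-139) = (((4/3 + 3) + 27) + 79)*(-139) = ((13/3 + 27) + 79)*(-139) = (94/3 + 79)*(-139) = (331/3)*(-139) = -46009/3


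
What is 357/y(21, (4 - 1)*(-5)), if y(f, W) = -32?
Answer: -357/32 ≈ -11.156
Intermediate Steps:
357/y(21, (4 - 1)*(-5)) = 357/(-32) = 357*(-1/32) = -357/32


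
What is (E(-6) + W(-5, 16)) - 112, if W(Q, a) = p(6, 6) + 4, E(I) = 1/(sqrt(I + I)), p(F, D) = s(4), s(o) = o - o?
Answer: -108 - I*sqrt(3)/6 ≈ -108.0 - 0.28868*I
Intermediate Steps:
s(o) = 0
p(F, D) = 0
E(I) = sqrt(2)/(2*sqrt(I)) (E(I) = 1/(sqrt(2*I)) = 1/(sqrt(2)*sqrt(I)) = sqrt(2)/(2*sqrt(I)))
W(Q, a) = 4 (W(Q, a) = 0 + 4 = 4)
(E(-6) + W(-5, 16)) - 112 = (sqrt(2)/(2*sqrt(-6)) + 4) - 112 = (sqrt(2)*(-I*sqrt(6)/6)/2 + 4) - 112 = (-I*sqrt(3)/6 + 4) - 112 = (4 - I*sqrt(3)/6) - 112 = -108 - I*sqrt(3)/6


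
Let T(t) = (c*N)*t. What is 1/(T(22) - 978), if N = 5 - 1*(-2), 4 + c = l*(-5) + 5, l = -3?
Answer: 1/1486 ≈ 0.00067295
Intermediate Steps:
c = 16 (c = -4 + (-3*(-5) + 5) = -4 + (15 + 5) = -4 + 20 = 16)
N = 7 (N = 5 + 2 = 7)
T(t) = 112*t (T(t) = (16*7)*t = 112*t)
1/(T(22) - 978) = 1/(112*22 - 978) = 1/(2464 - 978) = 1/1486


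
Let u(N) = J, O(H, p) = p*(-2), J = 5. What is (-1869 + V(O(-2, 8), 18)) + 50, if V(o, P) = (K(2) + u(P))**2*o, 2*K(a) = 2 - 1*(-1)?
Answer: -2495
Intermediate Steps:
K(a) = 3/2 (K(a) = (2 - 1*(-1))/2 = (2 + 1)/2 = (1/2)*3 = 3/2)
O(H, p) = -2*p
u(N) = 5
V(o, P) = 169*o/4 (V(o, P) = (3/2 + 5)**2*o = (13/2)**2*o = 169*o/4)
(-1869 + V(O(-2, 8), 18)) + 50 = (-1869 + 169*(-2*8)/4) + 50 = (-1869 + (169/4)*(-16)) + 50 = (-1869 - 676) + 50 = -2545 + 50 = -2495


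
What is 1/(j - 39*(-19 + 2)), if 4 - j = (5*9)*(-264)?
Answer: 1/12547 ≈ 7.9700e-5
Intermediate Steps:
j = 11884 (j = 4 - 5*9*(-264) = 4 - 45*(-264) = 4 - 1*(-11880) = 4 + 11880 = 11884)
1/(j - 39*(-19 + 2)) = 1/(11884 - 39*(-19 + 2)) = 1/(11884 - 39*(-17)) = 1/(11884 + 663) = 1/12547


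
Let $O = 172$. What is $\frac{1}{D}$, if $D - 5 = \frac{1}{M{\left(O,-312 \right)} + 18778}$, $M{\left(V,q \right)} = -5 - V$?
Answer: $\frac{18601}{93006} \approx 0.2$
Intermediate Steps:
$D = \frac{93006}{18601}$ ($D = 5 + \frac{1}{\left(-5 - 172\right) + 18778} = 5 + \frac{1}{-177 + 18778} = 5 + \frac{1}{18601} = \frac{93006}{18601} \approx 5.0001$)
$\frac{1}{D} = \frac{1}{\frac{93006}{18601}} = \frac{18601}{93006}$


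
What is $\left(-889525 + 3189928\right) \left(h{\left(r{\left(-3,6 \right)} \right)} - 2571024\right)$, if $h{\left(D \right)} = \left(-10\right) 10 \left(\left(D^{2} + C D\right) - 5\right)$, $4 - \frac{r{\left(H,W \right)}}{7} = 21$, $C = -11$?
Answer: $-9471964562172$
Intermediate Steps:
$r{\left(H,W \right)} = -119$ ($r{\left(H,W \right)} = 28 - 147 = -119$)
$h{\left(D \right)} = 500 - 100 D^{2} + 1100 D$ ($h{\left(D \right)} = \left(-10\right) 10 \left(\left(D^{2} - 11 D\right) - 5\right) = - 100 \left(-5 + D^{2} - 11 D\right) = 500 - 100 D^{2} + 1100 D$)
$\left(-889525 + 3189928\right) \left(h{\left(r{\left(-3,6 \right)} \right)} - 2571024\right) = \left(-889525 + 3189928\right) \left(\left(500 - 100 \left(-119\right)^{2} + 1100 \left(-119\right)\right) - 2571024\right) = 2300403 \left(\left(500 - 1416100 - 130900\right) - 2571024\right) = 2300403 \left(-1546500 - 2571024\right) = 2300403 \left(-4117524\right) = -9471964562172$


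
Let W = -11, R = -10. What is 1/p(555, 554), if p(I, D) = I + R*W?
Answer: 1/665 ≈ 0.0015038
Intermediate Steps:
p(I, D) = 110 + I (p(I, D) = I - 10*(-11) = I + 110 = 110 + I)
1/p(555, 554) = 1/(110 + 555) = 1/665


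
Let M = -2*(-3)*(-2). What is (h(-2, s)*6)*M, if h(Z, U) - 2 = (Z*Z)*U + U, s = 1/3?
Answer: -264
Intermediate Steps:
s = ⅓ ≈ 0.33333
M = -12 (M = 6*(-2) = -12)
h(Z, U) = 2 + U + U*Z² (h(Z, U) = 2 + ((Z*Z)*U + U) = 2 + (Z²*U + U) = 2 + (U*Z² + U) = 2 + (U + U*Z²) = 2 + U + U*Z²)
(h(-2, s)*6)*M = ((2 + ⅓ + (⅓)*(-2)²)*6)*(-12) = ((2 + ⅓ + (⅓)*4)*6)*(-12) = ((2 + ⅓ + 4/3)*6)*(-12) = ((11/3)*6)*(-12) = 22*(-12) = -264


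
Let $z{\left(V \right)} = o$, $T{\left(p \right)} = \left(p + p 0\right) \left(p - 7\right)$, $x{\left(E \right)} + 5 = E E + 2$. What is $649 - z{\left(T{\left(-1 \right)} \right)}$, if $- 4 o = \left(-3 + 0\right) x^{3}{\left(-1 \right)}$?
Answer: $655$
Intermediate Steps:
$x{\left(E \right)} = -3 + E^{2}$ ($x{\left(E \right)} = -5 + \left(E E + 2\right) = -5 + \left(E^{2} + 2\right) = -5 + \left(2 + E^{2}\right) = -3 + E^{2}$)
$T{\left(p \right)} = p \left(-7 + p\right)$ ($T{\left(p \right)} = \left(p + 0\right) \left(-7 + p\right) = p \left(-7 + p\right)$)
$o = -6$ ($o = - \frac{\left(-3 + 0\right) \left(-3 + \left(-1\right)^{2}\right)^{3}}{4} = - \frac{\left(-3\right) \left(-3 + 1\right)^{3}}{4} = - \frac{\left(-3\right) \left(-2\right)^{3}}{4} = - \frac{\left(-3\right) \left(-8\right)}{4} = \left(- \frac{1}{4}\right) 24 = -6$)
$z{\left(V \right)} = -6$
$649 - z{\left(T{\left(-1 \right)} \right)} = 649 - -6 = 649 + 6 = 655$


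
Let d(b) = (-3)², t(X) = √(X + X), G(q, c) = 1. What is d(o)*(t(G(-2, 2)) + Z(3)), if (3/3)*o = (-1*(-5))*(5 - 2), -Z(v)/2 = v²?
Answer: -162 + 9*√2 ≈ -149.27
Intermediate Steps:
t(X) = √2*√X (t(X) = √(2*X) = √2*√X)
Z(v) = -2*v²
o = 15 (o = (-1*(-5))*(5 - 2) = 5*3 = 15)
d(b) = 9
d(o)*(t(G(-2, 2)) + Z(3)) = 9*(√2*√1 - 2*3²) = 9*(√2*1 - 2*9) = 9*(√2 - 18) = 9*(-18 + √2) = -162 + 9*√2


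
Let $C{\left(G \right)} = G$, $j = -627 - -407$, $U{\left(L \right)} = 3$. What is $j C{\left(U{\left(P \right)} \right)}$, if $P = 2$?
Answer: $-660$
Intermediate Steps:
$j = -220$ ($j = -627 + 407 = -220$)
$j C{\left(U{\left(P \right)} \right)} = \left(-220\right) 3 = -660$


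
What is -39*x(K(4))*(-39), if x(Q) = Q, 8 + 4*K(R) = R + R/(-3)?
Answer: -2028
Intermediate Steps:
K(R) = -2 + R/6 (K(R) = -2 + (R + R/(-3))/4 = -2 + (R + R*(-1/3))/4 = -2 + (R - R/3)/4 = -2 + (2*R/3)/4 = -2 + R/6)
-39*x(K(4))*(-39) = -39*(-2 + (1/6)*4)*(-39) = -39*(-2 + 2/3)*(-39) = -39*(-4/3)*(-39) = 52*(-39) = -2028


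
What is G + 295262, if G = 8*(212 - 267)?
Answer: 294822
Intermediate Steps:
G = -440 (G = 8*(-55) = -440)
G + 295262 = -440 + 295262 = 294822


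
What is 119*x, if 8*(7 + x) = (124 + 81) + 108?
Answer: 30583/8 ≈ 3822.9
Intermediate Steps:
x = 257/8 (x = -7 + ((124 + 81) + 108)/8 = -7 + (205 + 108)/8 = -7 + (1/8)*313 = -7 + 313/8 = 257/8 ≈ 32.125)
119*x = 119*(257/8) = 30583/8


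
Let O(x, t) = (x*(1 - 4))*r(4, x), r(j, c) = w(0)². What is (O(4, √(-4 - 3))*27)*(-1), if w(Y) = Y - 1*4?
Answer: 5184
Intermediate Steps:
w(Y) = -4 + Y (w(Y) = Y - 4 = -4 + Y)
r(j, c) = 16 (r(j, c) = (-4 + 0)² = (-4)² = 16)
O(x, t) = -48*x (O(x, t) = (x*(1 - 4))*16 = (x*(-3))*16 = -3*x*16 = -48*x)
(O(4, √(-4 - 3))*27)*(-1) = (-48*4*27)*(-1) = -192*27*(-1) = -5184*(-1) = 5184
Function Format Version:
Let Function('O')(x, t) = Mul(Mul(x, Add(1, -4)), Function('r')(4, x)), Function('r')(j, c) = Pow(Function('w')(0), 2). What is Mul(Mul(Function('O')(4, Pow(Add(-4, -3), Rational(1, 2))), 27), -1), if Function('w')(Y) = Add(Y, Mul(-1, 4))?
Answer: 5184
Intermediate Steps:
Function('w')(Y) = Add(-4, Y) (Function('w')(Y) = Add(Y, -4) = Add(-4, Y))
Function('r')(j, c) = 16 (Function('r')(j, c) = Pow(Add(-4, 0), 2) = Pow(-4, 2) = 16)
Function('O')(x, t) = Mul(-48, x) (Function('O')(x, t) = Mul(Mul(x, Add(1, -4)), 16) = Mul(Mul(x, -3), 16) = Mul(Mul(-3, x), 16) = Mul(-48, x))
Mul(Mul(Function('O')(4, Pow(Add(-4, -3), Rational(1, 2))), 27), -1) = Mul(Mul(Mul(-48, 4), 27), -1) = Mul(Mul(-192, 27), -1) = Mul(-5184, -1) = 5184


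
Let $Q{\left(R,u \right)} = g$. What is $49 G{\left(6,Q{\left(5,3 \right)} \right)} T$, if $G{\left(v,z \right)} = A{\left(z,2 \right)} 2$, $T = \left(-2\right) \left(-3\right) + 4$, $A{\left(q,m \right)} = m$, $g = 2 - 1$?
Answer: $1960$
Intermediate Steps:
$g = 1$ ($g = 2 - 1 = 1$)
$Q{\left(R,u \right)} = 1$
$T = 10$ ($T = 6 + 4 = 10$)
$G{\left(v,z \right)} = 4$ ($G{\left(v,z \right)} = 2 \cdot 2 = 4$)
$49 G{\left(6,Q{\left(5,3 \right)} \right)} T = 49 \cdot 4 \cdot 10 = 196 \cdot 10 = 1960$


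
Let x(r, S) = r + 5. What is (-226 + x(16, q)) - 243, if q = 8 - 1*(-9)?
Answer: -448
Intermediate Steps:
q = 17 (q = 8 + 9 = 17)
x(r, S) = 5 + r
(-226 + x(16, q)) - 243 = (-226 + (5 + 16)) - 243 = (-226 + 21) - 243 = -205 - 243 = -448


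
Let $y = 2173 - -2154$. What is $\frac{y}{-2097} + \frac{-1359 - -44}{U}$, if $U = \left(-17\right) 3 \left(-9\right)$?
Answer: $- \frac{527072}{106947} \approx -4.9283$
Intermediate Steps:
$U = 459$ ($U = \left(-51\right) \left(-9\right) = 459$)
$y = 4327$ ($y = 2173 + 2154 = 4327$)
$\frac{y}{-2097} + \frac{-1359 - -44}{U} = \frac{4327}{-2097} + \frac{-1359 - -44}{459} = 4327 \left(- \frac{1}{2097}\right) + \left(-1359 + 44\right) \frac{1}{459} = - \frac{4327}{2097} - \frac{1315}{459} = - \frac{527072}{106947}$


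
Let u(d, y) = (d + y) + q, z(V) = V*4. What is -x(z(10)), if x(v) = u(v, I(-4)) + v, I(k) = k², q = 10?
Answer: -106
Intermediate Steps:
z(V) = 4*V
u(d, y) = 10 + d + y (u(d, y) = (d + y) + 10 = 10 + d + y)
x(v) = 26 + 2*v (x(v) = (10 + v + (-4)²) + v = (10 + v + 16) + v = (26 + v) + v = 26 + 2*v)
-x(z(10)) = -(26 + 2*(4*10)) = -(26 + 2*40) = -(26 + 80) = -1*106 = -106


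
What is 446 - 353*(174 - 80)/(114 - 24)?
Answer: 3479/45 ≈ 77.311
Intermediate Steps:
446 - 353*(174 - 80)/(114 - 24) = 446 - 33182/90 = 446 - 353*47/45 = 446 - 16591/45 = 3479/45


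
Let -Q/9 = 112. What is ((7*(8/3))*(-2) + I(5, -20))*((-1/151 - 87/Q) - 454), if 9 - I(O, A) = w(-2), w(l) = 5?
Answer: 575752525/38052 ≈ 15131.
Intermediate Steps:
I(O, A) = 4 (I(O, A) = 9 - 1*5 = 9 - 5 = 4)
Q = -1008 (Q = -9*112 = -1008)
((7*(8/3))*(-2) + I(5, -20))*((-1/151 - 87/Q) - 454) = ((7*(8/3))*(-2) + 4)*((-1/151 - 87/(-1008)) - 454) = ((7*(8*(⅓)))*(-2) + 4)*((-1*1/151 - 87*(-1/1008)) - 454) = ((7*(8/3))*(-2) + 4)*((-1/151 + 29/336) - 454) = ((56/3)*(-2) + 4)*(4043/50736 - 454) = (-112/3 + 4)*(-23030101/50736) = -100/3*(-23030101/50736) = 575752525/38052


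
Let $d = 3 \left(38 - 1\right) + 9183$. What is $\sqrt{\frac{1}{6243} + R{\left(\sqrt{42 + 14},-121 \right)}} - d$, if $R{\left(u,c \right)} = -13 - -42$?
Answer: $-9294 + \frac{2 \sqrt{282570666}}{6243} \approx -9288.6$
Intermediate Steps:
$R{\left(u,c \right)} = 29$ ($R{\left(u,c \right)} = -13 + 42 = 29$)
$d = 9294$ ($d = 3 \cdot 37 + 9183 = 111 + 9183 = 9294$)
$\sqrt{\frac{1}{6243} + R{\left(\sqrt{42 + 14},-121 \right)}} - d = \sqrt{\frac{1}{6243} + 29} - 9294 = \sqrt{\frac{181048}{6243}} - 9294 = \frac{2 \sqrt{282570666}}{6243} - 9294 = -9294 + \frac{2 \sqrt{282570666}}{6243}$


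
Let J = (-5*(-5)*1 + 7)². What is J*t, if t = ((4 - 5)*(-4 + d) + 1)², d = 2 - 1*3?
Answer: 36864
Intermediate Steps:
d = -1 (d = 2 - 3 = -1)
t = 36 (t = ((4 - 5)*(-4 - 1) + 1)² = (-1*(-5) + 1)² = (5 + 1)² = 6² = 36)
J = 1024 (J = (25*1 + 7)² = (25 + 7)² = 32² = 1024)
J*t = 1024*36 = 36864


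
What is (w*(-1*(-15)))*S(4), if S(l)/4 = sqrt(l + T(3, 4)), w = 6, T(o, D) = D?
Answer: 720*sqrt(2) ≈ 1018.2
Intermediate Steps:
S(l) = 4*sqrt(4 + l) (S(l) = 4*sqrt(l + 4) = 4*sqrt(4 + l))
(w*(-1*(-15)))*S(4) = (6*(-1*(-15)))*(4*sqrt(4 + 4)) = (6*15)*(4*sqrt(8)) = 90*(4*(2*sqrt(2))) = 90*(8*sqrt(2)) = 720*sqrt(2)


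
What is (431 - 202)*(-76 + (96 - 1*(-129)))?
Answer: 34121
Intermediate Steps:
(431 - 202)*(-76 + (96 - 1*(-129))) = 229*(-76 + (96 + 129)) = 229*(-76 + 225) = 229*149 = 34121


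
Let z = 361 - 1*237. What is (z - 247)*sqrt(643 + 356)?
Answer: -369*sqrt(111) ≈ -3887.7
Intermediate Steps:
z = 124 (z = 361 - 237 = 124)
(z - 247)*sqrt(643 + 356) = (124 - 247)*sqrt(643 + 356) = -369*sqrt(111)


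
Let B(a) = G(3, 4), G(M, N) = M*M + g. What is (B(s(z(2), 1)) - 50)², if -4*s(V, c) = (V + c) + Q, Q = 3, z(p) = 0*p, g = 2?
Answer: 1521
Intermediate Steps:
z(p) = 0
G(M, N) = 2 + M² (G(M, N) = M*M + 2 = M² + 2 = 2 + M²)
s(V, c) = -¾ - V/4 - c/4 (s(V, c) = -((V + c) + 3)/4 = -(3 + V + c)/4 = -¾ - V/4 - c/4)
B(a) = 11 (B(a) = 2 + 3² = 2 + 9 = 11)
(B(s(z(2), 1)) - 50)² = (11 - 50)² = (-39)² = 1521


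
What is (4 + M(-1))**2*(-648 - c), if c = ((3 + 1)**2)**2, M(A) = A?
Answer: -8136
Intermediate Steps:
c = 256 (c = (4**2)**2 = 16**2 = 256)
(4 + M(-1))**2*(-648 - c) = (4 - 1)**2*(-648 - 1*256) = 3**2*(-648 - 256) = 9*(-904) = -8136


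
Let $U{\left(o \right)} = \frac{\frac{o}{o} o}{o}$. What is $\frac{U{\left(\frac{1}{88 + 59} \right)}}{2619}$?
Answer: $\frac{1}{2619} \approx 0.00038183$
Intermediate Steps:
$U{\left(o \right)} = 1$ ($U{\left(o \right)} = \frac{1 o}{o} = \frac{o}{o} = 1$)
$\frac{U{\left(\frac{1}{88 + 59} \right)}}{2619} = 1 \cdot \frac{1}{2619} = \frac{1}{2619}$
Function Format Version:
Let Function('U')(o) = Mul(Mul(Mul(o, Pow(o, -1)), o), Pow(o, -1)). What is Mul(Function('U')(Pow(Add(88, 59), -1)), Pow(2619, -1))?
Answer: Rational(1, 2619) ≈ 0.00038183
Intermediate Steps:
Function('U')(o) = 1 (Function('U')(o) = Mul(Mul(1, o), Pow(o, -1)) = Mul(o, Pow(o, -1)) = 1)
Mul(Function('U')(Pow(Add(88, 59), -1)), Pow(2619, -1)) = Mul(1, Pow(2619, -1)) = Mul(1, Rational(1, 2619)) = Rational(1, 2619)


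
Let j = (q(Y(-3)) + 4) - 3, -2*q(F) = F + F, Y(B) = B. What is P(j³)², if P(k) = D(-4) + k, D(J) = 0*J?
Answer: 4096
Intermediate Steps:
q(F) = -F (q(F) = -(F + F)/2 = -F)
D(J) = 0
j = 4 (j = (-1*(-3) + 4) - 3 = (3 + 4) - 3 = 7 - 3 = 4)
P(k) = k (P(k) = 0 + k = k)
P(j³)² = (4³)² = 64² = 4096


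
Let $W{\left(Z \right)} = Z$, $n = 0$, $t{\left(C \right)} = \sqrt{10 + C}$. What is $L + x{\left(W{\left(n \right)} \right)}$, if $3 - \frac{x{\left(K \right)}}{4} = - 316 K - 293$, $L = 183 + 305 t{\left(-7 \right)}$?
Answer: $1367 + 305 \sqrt{3} \approx 1895.3$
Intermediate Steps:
$L = 183 + 305 \sqrt{3}$ ($L = 183 + 305 \sqrt{10 - 7} = 183 + 305 \sqrt{3} \approx 711.28$)
$x{\left(K \right)} = 1184 + 1264 K$ ($x{\left(K \right)} = 12 - 4 \left(- 316 K - 293\right) = 12 - 4 \left(-293 - 316 K\right) = 12 + \left(1172 + 1264 K\right) = 1184 + 1264 K$)
$L + x{\left(W{\left(n \right)} \right)} = \left(183 + 305 \sqrt{3}\right) + \left(1184 + 1264 \cdot 0\right) = \left(183 + 305 \sqrt{3}\right) + \left(1184 + 0\right) = \left(183 + 305 \sqrt{3}\right) + 1184 = 1367 + 305 \sqrt{3}$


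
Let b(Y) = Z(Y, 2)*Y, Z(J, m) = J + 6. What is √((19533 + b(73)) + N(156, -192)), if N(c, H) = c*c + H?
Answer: 2*√12361 ≈ 222.36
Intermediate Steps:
Z(J, m) = 6 + J
N(c, H) = H + c² (N(c, H) = c² + H = H + c²)
b(Y) = Y*(6 + Y) (b(Y) = (6 + Y)*Y = Y*(6 + Y))
√((19533 + b(73)) + N(156, -192)) = √((19533 + 73*(6 + 73)) + (-192 + 156²)) = √((19533 + 73*79) + (-192 + 24336)) = √((19533 + 5767) + 24144) = √(25300 + 24144) = √49444 = 2*√12361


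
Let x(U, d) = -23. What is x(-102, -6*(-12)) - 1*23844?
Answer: -23867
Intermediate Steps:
x(-102, -6*(-12)) - 1*23844 = -23 - 1*23844 = -23 - 23844 = -23867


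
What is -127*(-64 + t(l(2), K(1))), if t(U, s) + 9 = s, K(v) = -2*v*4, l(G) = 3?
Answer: 10287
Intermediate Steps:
K(v) = -8*v
t(U, s) = -9 + s
-127*(-64 + t(l(2), K(1))) = -127*(-64 + (-9 - 8*1)) = -127*(-64 + (-9 - 8)) = -127*(-64 - 17) = -127*(-81) = 10287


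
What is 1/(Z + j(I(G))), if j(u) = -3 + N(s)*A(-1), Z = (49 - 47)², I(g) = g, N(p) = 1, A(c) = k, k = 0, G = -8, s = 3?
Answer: 1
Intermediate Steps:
A(c) = 0
Z = 4 (Z = 2² = 4)
j(u) = -3 (j(u) = -3 + 1*0 = -3 + 0 = -3)
1/(Z + j(I(G))) = 1/(4 - 3) = 1/1 = 1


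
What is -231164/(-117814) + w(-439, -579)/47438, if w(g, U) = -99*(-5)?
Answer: 5512137881/2794430266 ≈ 1.9725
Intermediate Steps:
w(g, U) = 495
-231164/(-117814) + w(-439, -579)/47438 = -231164/(-117814) + 495/47438 = -231164*(-1/117814) + 495*(1/47438) = 115582/58907 + 495/47438 = 5512137881/2794430266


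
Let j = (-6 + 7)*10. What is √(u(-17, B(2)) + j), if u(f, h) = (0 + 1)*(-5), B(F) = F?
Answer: √5 ≈ 2.2361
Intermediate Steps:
u(f, h) = -5 (u(f, h) = 1*(-5) = -5)
j = 10 (j = 1*10 = 10)
√(u(-17, B(2)) + j) = √(-5 + 10) = √5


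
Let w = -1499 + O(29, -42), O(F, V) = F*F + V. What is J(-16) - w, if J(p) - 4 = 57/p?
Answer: 11207/16 ≈ 700.44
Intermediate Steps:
O(F, V) = V + F² (O(F, V) = F² + V = V + F²)
w = -700 (w = -1499 + (-42 + 29²) = -1499 + (-42 + 841) = -1499 + 799 = -700)
J(p) = 4 + 57/p
J(-16) - w = (4 + 57/(-16)) - 1*(-700) = (4 + 57*(-1/16)) + 700 = (4 - 57/16) + 700 = 7/16 + 700 = 11207/16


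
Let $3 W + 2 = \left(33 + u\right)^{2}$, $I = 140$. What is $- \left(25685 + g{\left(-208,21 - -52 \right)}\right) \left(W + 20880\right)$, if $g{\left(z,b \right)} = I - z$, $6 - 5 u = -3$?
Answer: $- \frac{41554551458}{75} \approx -5.5406 \cdot 10^{8}$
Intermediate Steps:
$u = \frac{9}{5}$ ($u = \frac{6}{5} - - \frac{3}{5} = \frac{6}{5} + \frac{3}{5} = \frac{9}{5} \approx 1.8$)
$g{\left(z,b \right)} = 140 - z$
$W = \frac{30226}{75}$ ($W = - \frac{2}{3} + \frac{\left(33 + \frac{9}{5}\right)^{2}}{3} = - \frac{2}{3} + \frac{\left(\frac{174}{5}\right)^{2}}{3} = - \frac{2}{3} + \frac{1}{3} \cdot \frac{30276}{25} = - \frac{2}{3} + \frac{10092}{25} = \frac{30226}{75} \approx 403.01$)
$- \left(25685 + g{\left(-208,21 - -52 \right)}\right) \left(W + 20880\right) = - \left(25685 + \left(140 - -208\right)\right) \left(\frac{30226}{75} + 20880\right) = - \frac{\left(25685 + \left(140 + 208\right)\right) 1596226}{75} = - \frac{\left(25685 + 348\right) 1596226}{75} = - \frac{26033 \cdot 1596226}{75} = \left(-1\right) \frac{41554551458}{75} = - \frac{41554551458}{75}$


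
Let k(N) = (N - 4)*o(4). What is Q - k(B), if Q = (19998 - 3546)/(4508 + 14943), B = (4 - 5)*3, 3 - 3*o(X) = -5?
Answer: 1138612/58353 ≈ 19.512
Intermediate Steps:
o(X) = 8/3 (o(X) = 1 - ⅓*(-5) = 1 + 5/3 = 8/3)
B = -3 (B = -1*3 = -3)
Q = 16452/19451 ≈ 0.84582
k(N) = -32/3 + 8*N/3 (k(N) = (N - 4)*(8/3) = (-4 + N)*(8/3) = -32/3 + 8*N/3)
Q - k(B) = 16452/19451 - (-32/3 + (8/3)*(-3)) = 16452/19451 - (-32/3 - 8) = 16452/19451 - 1*(-56/3) = 16452/19451 + 56/3 = 1138612/58353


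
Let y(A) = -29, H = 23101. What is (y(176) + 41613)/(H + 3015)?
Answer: 10396/6529 ≈ 1.5923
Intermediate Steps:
(y(176) + 41613)/(H + 3015) = (-29 + 41613)/(23101 + 3015) = 41584/26116 = 41584*(1/26116) = 10396/6529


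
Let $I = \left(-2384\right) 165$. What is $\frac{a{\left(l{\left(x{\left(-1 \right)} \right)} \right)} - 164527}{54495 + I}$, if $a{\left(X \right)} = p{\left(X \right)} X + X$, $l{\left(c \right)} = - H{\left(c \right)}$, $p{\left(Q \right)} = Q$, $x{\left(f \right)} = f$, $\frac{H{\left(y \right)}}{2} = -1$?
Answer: $\frac{8659}{17835} \approx 0.48551$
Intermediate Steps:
$H{\left(y \right)} = -2$ ($H{\left(y \right)} = 2 \left(-1\right) = -2$)
$I = -393360$
$l{\left(c \right)} = 2$ ($l{\left(c \right)} = \left(-1\right) \left(-2\right) = 2$)
$a{\left(X \right)} = X + X^{2}$ ($a{\left(X \right)} = X X + X = X^{2} + X = X + X^{2}$)
$\frac{a{\left(l{\left(x{\left(-1 \right)} \right)} \right)} - 164527}{54495 + I} = \frac{2 \left(1 + 2\right) - 164527}{54495 - 393360} = \frac{2 \cdot 3 - 164527}{-338865} = \left(6 - 164527\right) \left(- \frac{1}{338865}\right) = \left(-164521\right) \left(- \frac{1}{338865}\right) = \frac{8659}{17835}$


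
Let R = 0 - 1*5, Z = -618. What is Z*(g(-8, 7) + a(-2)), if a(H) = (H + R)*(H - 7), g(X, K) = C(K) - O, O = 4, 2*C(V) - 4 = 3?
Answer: -38625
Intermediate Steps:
R = -5 (R = 0 - 5 = -5)
C(V) = 7/2 (C(V) = 2 + (½)*3 = 2 + 3/2 = 7/2)
g(X, K) = -½ (g(X, K) = 7/2 - 1*4 = 7/2 - 4 = -½)
a(H) = (-7 + H)*(-5 + H) (a(H) = (H - 5)*(H - 7) = (-5 + H)*(-7 + H) = (-7 + H)*(-5 + H))
Z*(g(-8, 7) + a(-2)) = -618*(-½ + (35 + (-2)² - 12*(-2))) = -618*(-½ + (35 + 4 + 24)) = -618*(-½ + 63) = -618*125/2 = -38625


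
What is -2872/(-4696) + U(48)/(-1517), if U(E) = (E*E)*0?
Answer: 359/587 ≈ 0.61158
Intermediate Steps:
U(E) = 0 (U(E) = E²*0 = 0)
-2872/(-4696) + U(48)/(-1517) = -2872/(-4696) + 0/(-1517) = -2872*(-1/4696) + 0*(-1/1517) = 359/587 + 0 = 359/587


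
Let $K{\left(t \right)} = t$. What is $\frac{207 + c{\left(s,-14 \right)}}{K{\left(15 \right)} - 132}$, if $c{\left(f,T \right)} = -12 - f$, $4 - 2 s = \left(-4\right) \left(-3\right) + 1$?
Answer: $- \frac{133}{78} \approx -1.7051$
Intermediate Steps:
$s = - \frac{9}{2}$ ($s = 2 - \frac{\left(-4\right) \left(-3\right) + 1}{2} = 2 - \frac{12 + 1}{2} = 2 - \frac{13}{2} = - \frac{9}{2} \approx -4.5$)
$\frac{207 + c{\left(s,-14 \right)}}{K{\left(15 \right)} - 132} = \frac{207 - \frac{15}{2}}{15 - 132} = \frac{207 + \left(-12 + \frac{9}{2}\right)}{-117} = \left(207 - \frac{15}{2}\right) \left(- \frac{1}{117}\right) = \frac{399}{2} \left(- \frac{1}{117}\right) = - \frac{133}{78}$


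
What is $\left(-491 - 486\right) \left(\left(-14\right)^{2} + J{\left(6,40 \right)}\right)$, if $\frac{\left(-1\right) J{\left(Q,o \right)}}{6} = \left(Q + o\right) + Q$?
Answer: $113332$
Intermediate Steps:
$J{\left(Q,o \right)} = - 12 Q - 6 o$ ($J{\left(Q,o \right)} = - 6 \left(\left(Q + o\right) + Q\right) = - 6 \left(o + 2 Q\right) = - 12 Q - 6 o$)
$\left(-491 - 486\right) \left(\left(-14\right)^{2} + J{\left(6,40 \right)}\right) = \left(-491 - 486\right) \left(\left(-14\right)^{2} - 312\right) = \left(-491 - 486\right) \left(196 - 312\right) = - 977 \left(196 - 312\right) = \left(-977\right) \left(-116\right) = 113332$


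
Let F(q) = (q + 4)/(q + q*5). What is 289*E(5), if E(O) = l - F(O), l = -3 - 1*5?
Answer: -23987/10 ≈ -2398.7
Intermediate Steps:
l = -8 (l = -3 - 5 = -8)
F(q) = (4 + q)/(6*q) (F(q) = (4 + q)/(q + 5*q) = (4 + q)/((6*q)) = (4 + q)*(1/(6*q)) = (4 + q)/(6*q))
E(O) = -8 - (4 + O)/(6*O)
289*E(5) = 289*((1/6)*(-4 - 49*5)/5) = 289*((1/6)*(1/5)*(-4 - 245)) = 289*((1/6)*(1/5)*(-249)) = 289*(-83/10) = -23987/10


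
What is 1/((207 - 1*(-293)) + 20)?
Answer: 1/520 ≈ 0.0019231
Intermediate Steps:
1/((207 - 1*(-293)) + 20) = 1/((207 + 293) + 20) = 1/(500 + 20) = 1/520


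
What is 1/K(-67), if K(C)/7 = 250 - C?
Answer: 1/2219 ≈ 0.00045065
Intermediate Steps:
K(C) = 1750 - 7*C (K(C) = 7*(250 - C) = 1750 - 7*C)
1/K(-67) = 1/(1750 - 7*(-67)) = 1/(1750 + 469) = 1/2219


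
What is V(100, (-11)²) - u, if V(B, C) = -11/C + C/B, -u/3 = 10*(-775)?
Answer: -25573769/1100 ≈ -23249.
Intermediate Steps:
u = 23250 (u = -30*(-775) = -3*(-7750) = 23250)
V(100, (-11)²) - u = (-11/((-11)²) + (-11)²/100) - 1*23250 = (-11/121 + 121*(1/100)) - 23250 = (-11*1/121 + 121/100) - 23250 = (-1/11 + 121/100) - 23250 = 1231/1100 - 23250 = -25573769/1100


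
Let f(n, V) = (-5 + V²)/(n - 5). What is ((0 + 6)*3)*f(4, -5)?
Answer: -360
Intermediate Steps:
f(n, V) = (-5 + V²)/(-5 + n)
((0 + 6)*3)*f(4, -5) = ((0 + 6)*3)*((-5 + (-5)²)/(-5 + 4)) = (6*3)*((-5 + 25)/(-1)) = 18*(-1*20) = 18*(-20) = -360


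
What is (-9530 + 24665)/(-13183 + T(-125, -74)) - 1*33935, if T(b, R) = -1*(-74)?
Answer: -444869050/13109 ≈ -33936.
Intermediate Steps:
T(b, R) = 74
(-9530 + 24665)/(-13183 + T(-125, -74)) - 1*33935 = (-9530 + 24665)/(-13183 + 74) - 1*33935 = 15135/(-13109) - 33935 = 15135*(-1/13109) - 33935 = -15135/13109 - 33935 = -444869050/13109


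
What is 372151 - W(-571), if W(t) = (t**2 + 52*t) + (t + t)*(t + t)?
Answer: -1228362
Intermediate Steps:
W(t) = 5*t**2 + 52*t (W(t) = (t**2 + 52*t) + (2*t)*(2*t) = (t**2 + 52*t) + 4*t**2 = 5*t**2 + 52*t)
372151 - W(-571) = 372151 - (-571)*(52 + 5*(-571)) = 372151 - (-571)*(52 - 2855) = 372151 - (-571)*(-2803) = 372151 - 1*1600513 = 372151 - 1600513 = -1228362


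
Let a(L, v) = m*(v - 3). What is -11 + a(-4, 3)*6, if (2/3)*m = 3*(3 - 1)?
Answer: -11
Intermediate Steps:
m = 9 (m = 3*(3*(3 - 1))/2 = 3*(3*2)/2 = (3/2)*6 = 9)
a(L, v) = -27 + 9*v (a(L, v) = 9*(v - 3) = 9*(-3 + v) = -27 + 9*v)
-11 + a(-4, 3)*6 = -11 + (-27 + 9*3)*6 = -11 + (-27 + 27)*6 = -11 + 0*6 = -11 + 0 = -11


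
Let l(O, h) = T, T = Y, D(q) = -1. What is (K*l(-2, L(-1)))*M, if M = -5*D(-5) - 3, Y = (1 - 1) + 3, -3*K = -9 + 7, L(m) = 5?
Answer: 4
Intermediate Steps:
K = 2/3 (K = -(-9 + 7)/3 = -1/3*(-2) = 2/3 ≈ 0.66667)
Y = 3 (Y = 0 + 3 = 3)
M = 2 (M = -5*(-1) - 3 = 5 - 3 = 2)
T = 3
l(O, h) = 3
(K*l(-2, L(-1)))*M = ((2/3)*3)*2 = 2*2 = 4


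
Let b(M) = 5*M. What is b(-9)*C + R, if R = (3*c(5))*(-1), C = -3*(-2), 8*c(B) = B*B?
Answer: -2235/8 ≈ -279.38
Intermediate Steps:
c(B) = B²/8 (c(B) = (B*B)/8 = B²/8)
C = 6
R = -75/8 (R = (3*((⅛)*5²))*(-1) = (3*((⅛)*25))*(-1) = (3*(25/8))*(-1) = (75/8)*(-1) = -75/8 ≈ -9.3750)
b(-9)*C + R = (5*(-9))*6 - 75/8 = -45*6 - 75/8 = -270 - 75/8 = -2235/8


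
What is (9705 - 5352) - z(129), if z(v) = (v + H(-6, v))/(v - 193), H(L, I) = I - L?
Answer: 34857/8 ≈ 4357.1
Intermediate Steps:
z(v) = (6 + 2*v)/(-193 + v) (z(v) = (v + (v - 1*(-6)))/(v - 193) = (v + (v + 6))/(-193 + v) = (v + (6 + v))/(-193 + v) = (6 + 2*v)/(-193 + v))
(9705 - 5352) - z(129) = (9705 - 5352) - 2*(3 + 129)/(-193 + 129) = 4353 - 2*132/(-64) = 4353 - 2*(-1)*132/64 = 4353 - 1*(-33/8) = 4353 + 33/8 = 34857/8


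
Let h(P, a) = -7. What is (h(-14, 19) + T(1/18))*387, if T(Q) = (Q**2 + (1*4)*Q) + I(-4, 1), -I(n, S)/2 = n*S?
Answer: 17071/36 ≈ 474.19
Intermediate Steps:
I(n, S) = -2*S*n (I(n, S) = -2*n*S = -2*S*n)
T(Q) = 8 + Q**2 + 4*Q (T(Q) = (Q**2 + (1*4)*Q) - 2*1*(-4) = (Q**2 + 4*Q) + 8 = 8 + Q**2 + 4*Q)
(h(-14, 19) + T(1/18))*387 = (-7 + (8 + (1/18)**2 + 4/18))*387 = (-7 + (8 + (1/18)**2 + 4*(1/18)))*387 = (-7 + (8 + 1/324 + 2/9))*387 = (-7 + 2665/324)*387 = (397/324)*387 = 17071/36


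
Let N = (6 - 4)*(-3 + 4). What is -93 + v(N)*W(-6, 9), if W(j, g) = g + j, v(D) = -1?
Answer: -96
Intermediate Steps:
N = 2 (N = 2*1 = 2)
-93 + v(N)*W(-6, 9) = -93 - (9 - 6) = -93 - 1*3 = -93 - 3 = -96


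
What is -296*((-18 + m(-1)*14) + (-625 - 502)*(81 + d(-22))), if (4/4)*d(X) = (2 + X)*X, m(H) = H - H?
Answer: 173806760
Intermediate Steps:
m(H) = 0
d(X) = X*(2 + X) (d(X) = (2 + X)*X = X*(2 + X))
-296*((-18 + m(-1)*14) + (-625 - 502)*(81 + d(-22))) = -296*((-18 + 0*14) + (-625 - 502)*(81 - 22*(2 - 22))) = -296*((-18 + 0) - 1127*(81 - 22*(-20))) = -296*(-18 - 1127*(81 + 440)) = -296*(-18 - 1127*521) = -296*(-18 - 587167) = -296*(-587185) = 173806760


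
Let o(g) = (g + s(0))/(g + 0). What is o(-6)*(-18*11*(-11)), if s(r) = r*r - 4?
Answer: 3630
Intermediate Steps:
s(r) = -4 + r**2 (s(r) = r**2 - 4 = -4 + r**2)
o(g) = (-4 + g)/g (o(g) = (g + (-4 + 0**2))/(g + 0) = (g + (-4 + 0))/g = (g - 4)/g = (-4 + g)/g)
o(-6)*(-18*11*(-11)) = ((-4 - 6)/(-6))*(-18*11*(-11)) = (-1/6*(-10))*(-198*(-11)) = (5/3)*2178 = 3630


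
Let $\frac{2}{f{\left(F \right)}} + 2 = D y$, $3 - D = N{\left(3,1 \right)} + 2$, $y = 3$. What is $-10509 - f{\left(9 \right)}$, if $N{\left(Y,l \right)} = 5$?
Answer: $- \frac{73562}{7} \approx -10509.0$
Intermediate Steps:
$D = -4$ ($D = 3 - \left(5 + 2\right) = 3 - 7 = -4$)
$f{\left(F \right)} = - \frac{1}{7}$ ($f{\left(F \right)} = \frac{2}{-2 - 12} = \frac{2}{-14} = 2 \left(- \frac{1}{14}\right) = - \frac{1}{7}$)
$-10509 - f{\left(9 \right)} = -10509 - - \frac{1}{7} = -10509 + \frac{1}{7} = - \frac{73562}{7}$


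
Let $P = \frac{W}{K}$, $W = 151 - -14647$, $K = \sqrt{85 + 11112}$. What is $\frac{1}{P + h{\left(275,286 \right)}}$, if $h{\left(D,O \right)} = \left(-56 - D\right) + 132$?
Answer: $- \frac{2228203}{224431593} - \frac{14798 \sqrt{11197}}{224431593} \approx -0.016905$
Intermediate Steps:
$h{\left(D,O \right)} = 76 - D$
$K = \sqrt{11197} \approx 105.82$
$W = 14798$ ($W = 151 + 14647 = 14798$)
$P = \frac{14798 \sqrt{11197}}{11197}$ ($P = \frac{14798}{\sqrt{11197}} = 14798 \frac{\sqrt{11197}}{11197} = \frac{14798 \sqrt{11197}}{11197} \approx 139.85$)
$\frac{1}{P + h{\left(275,286 \right)}} = \frac{1}{\frac{14798 \sqrt{11197}}{11197} + \left(76 - 275\right)} = \frac{1}{\frac{14798 \sqrt{11197}}{11197} - 199} = \frac{1}{-199 + \frac{14798 \sqrt{11197}}{11197}}$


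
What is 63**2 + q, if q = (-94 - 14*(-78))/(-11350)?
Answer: 22523576/5675 ≈ 3968.9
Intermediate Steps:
q = -499/5675 (q = (-94 + 1092)*(-1/11350) = 998*(-1/11350) = -499/5675 ≈ -0.087929)
63**2 + q = 63**2 - 499/5675 = 3969 - 499/5675 = 22523576/5675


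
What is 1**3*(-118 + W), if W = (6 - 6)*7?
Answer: -118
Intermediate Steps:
W = 0 (W = 0*7 = 0)
1**3*(-118 + W) = 1**3*(-118 + 0) = 1*(-118) = -118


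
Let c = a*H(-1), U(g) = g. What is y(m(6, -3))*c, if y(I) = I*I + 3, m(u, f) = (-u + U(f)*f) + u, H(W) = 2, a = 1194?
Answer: 200592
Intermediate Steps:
m(u, f) = f**2 (m(u, f) = (-u + f*f) + u = (-u + f**2) + u = (f**2 - u) + u = f**2)
y(I) = 3 + I**2 (y(I) = I**2 + 3 = 3 + I**2)
c = 2388 (c = 1194*2 = 2388)
y(m(6, -3))*c = (3 + ((-3)**2)**2)*2388 = (3 + 9**2)*2388 = (3 + 81)*2388 = 84*2388 = 200592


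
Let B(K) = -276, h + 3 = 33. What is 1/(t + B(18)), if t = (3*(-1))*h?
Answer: -1/366 ≈ -0.0027322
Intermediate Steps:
h = 30 (h = -3 + 33 = 30)
t = -90 (t = (3*(-1))*30 = -3*30 = -90)
1/(t + B(18)) = 1/(-90 - 276) = 1/(-366) = -1/366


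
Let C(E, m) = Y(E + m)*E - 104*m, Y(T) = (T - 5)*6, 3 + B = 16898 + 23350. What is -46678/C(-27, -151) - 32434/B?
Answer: -334943801/182511075 ≈ -1.8352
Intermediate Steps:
B = 40245 (B = -3 + (16898 + 23350) = -3 + 40248 = 40245)
Y(T) = -30 + 6*T (Y(T) = (-5 + T)*6 = -30 + 6*T)
C(E, m) = -104*m + E*(-30 + 6*E + 6*m) (C(E, m) = (-30 + 6*(E + m))*E - 104*m = (-30 + (6*E + 6*m))*E - 104*m = (-30 + 6*E + 6*m)*E - 104*m = E*(-30 + 6*E + 6*m) - 104*m = -104*m + E*(-30 + 6*E + 6*m))
-46678/C(-27, -151) - 32434/B = -46678/(-104*(-151) + 6*(-27)*(-5 - 27 - 151)) - 32434/40245 = -46678/(15704 + 6*(-27)*(-183)) - 32434*1/40245 = -46678/(15704 + 29646) - 32434/40245 = -46678/45350 - 32434/40245 = -46678*1/45350 - 32434/40245 = -23339/22675 - 32434/40245 = -334943801/182511075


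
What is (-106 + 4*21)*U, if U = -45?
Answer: 990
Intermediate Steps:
(-106 + 4*21)*U = (-106 + 4*21)*(-45) = (-106 + 84)*(-45) = -22*(-45) = 990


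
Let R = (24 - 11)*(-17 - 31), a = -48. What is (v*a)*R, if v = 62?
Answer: 1857024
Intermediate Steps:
R = -624 (R = 13*(-48) = -624)
(v*a)*R = (62*(-48))*(-624) = -2976*(-624) = 1857024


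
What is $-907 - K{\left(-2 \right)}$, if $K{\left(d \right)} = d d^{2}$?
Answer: $-899$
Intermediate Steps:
$K{\left(d \right)} = d^{3}$
$-907 - K{\left(-2 \right)} = -907 - \left(-2\right)^{3} = -907 - -8 = -907 + 8 = -899$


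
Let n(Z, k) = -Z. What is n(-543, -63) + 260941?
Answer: 261484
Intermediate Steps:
n(-543, -63) + 260941 = -1*(-543) + 260941 = 543 + 260941 = 261484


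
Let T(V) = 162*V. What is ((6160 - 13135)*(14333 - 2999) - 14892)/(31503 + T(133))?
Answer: -26356514/17683 ≈ -1490.5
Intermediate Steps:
((6160 - 13135)*(14333 - 2999) - 14892)/(31503 + T(133)) = ((6160 - 13135)*(14333 - 2999) - 14892)/(31503 + 162*133) = (-6975*11334 - 14892)/(31503 + 21546) = (-79054650 - 14892)/53049 = -79069542*1/53049 = -26356514/17683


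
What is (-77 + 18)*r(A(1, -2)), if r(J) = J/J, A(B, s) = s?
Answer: -59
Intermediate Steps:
r(J) = 1
(-77 + 18)*r(A(1, -2)) = (-77 + 18)*1 = -59*1 = -59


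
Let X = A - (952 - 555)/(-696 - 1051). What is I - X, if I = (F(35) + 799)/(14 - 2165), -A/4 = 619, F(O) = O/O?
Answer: 9302053825/3757797 ≈ 2475.4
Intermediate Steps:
F(O) = 1
A = -2476 (A = -4*619 = -2476)
I = -800/2151 (I = (1 + 799)/(14 - 2165) = 800/(-2151) = 800*(-1/2151) = -800/2151 ≈ -0.37192)
X = -4325175/1747 (X = -2476 - (952 - 555)/(-696 - 1051) = -2476 - 397/(-1747) = -2476 - 397*(-1)/1747 = -2476 - 1*(-397/1747) = -2476 + 397/1747 = -4325175/1747 ≈ -2475.8)
I - X = -800/2151 - 1*(-4325175/1747) = -800/2151 + 4325175/1747 = 9302053825/3757797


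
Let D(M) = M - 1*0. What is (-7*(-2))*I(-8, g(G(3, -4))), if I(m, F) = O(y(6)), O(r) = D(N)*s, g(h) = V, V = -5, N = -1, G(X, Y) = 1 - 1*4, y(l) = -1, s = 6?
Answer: -84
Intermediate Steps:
G(X, Y) = -3 (G(X, Y) = 1 - 4 = -3)
D(M) = M (D(M) = M + 0 = M)
g(h) = -5
O(r) = -6 (O(r) = -1*6 = -6)
I(m, F) = -6
(-7*(-2))*I(-8, g(G(3, -4))) = -7*(-2)*(-6) = 14*(-6) = -84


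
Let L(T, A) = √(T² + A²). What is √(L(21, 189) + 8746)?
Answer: √(8746 + 21*√82) ≈ 94.531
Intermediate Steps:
L(T, A) = √(A² + T²)
√(L(21, 189) + 8746) = √(√(189² + 21²) + 8746) = √(√(35721 + 441) + 8746) = √(√36162 + 8746) = √(21*√82 + 8746) = √(8746 + 21*√82)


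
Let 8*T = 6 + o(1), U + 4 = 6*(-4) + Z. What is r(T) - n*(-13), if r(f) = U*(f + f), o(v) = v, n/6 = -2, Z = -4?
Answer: -212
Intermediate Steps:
n = -12 (n = 6*(-2) = -12)
U = -32 (U = -4 + (6*(-4) - 4) = -4 + (-24 - 4) = -4 - 28 = -32)
T = 7/8 (T = (6 + 1)/8 = (1/8)*7 = 7/8 ≈ 0.87500)
r(f) = -64*f (r(f) = -32*(f + f) = -64*f)
r(T) - n*(-13) = -64*7/8 - (-12)*(-13) = -56 - 1*156 = -56 - 156 = -212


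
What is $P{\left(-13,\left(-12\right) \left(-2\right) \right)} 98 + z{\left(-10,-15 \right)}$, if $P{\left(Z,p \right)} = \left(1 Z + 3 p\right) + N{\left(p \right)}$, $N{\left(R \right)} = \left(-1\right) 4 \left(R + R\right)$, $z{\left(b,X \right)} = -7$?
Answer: $-13041$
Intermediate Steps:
$N{\left(R \right)} = - 8 R$ ($N{\left(R \right)} = - 4 \cdot 2 R = - 8 R$)
$P{\left(Z,p \right)} = Z - 5 p$ ($P{\left(Z,p \right)} = \left(1 Z + 3 p\right) - 8 p = \left(Z + 3 p\right) - 8 p = Z - 5 p$)
$P{\left(-13,\left(-12\right) \left(-2\right) \right)} 98 + z{\left(-10,-15 \right)} = \left(-13 - 5 \left(\left(-12\right) \left(-2\right)\right)\right) 98 - 7 = \left(-13 - 120\right) 98 - 7 = \left(-133\right) 98 - 7 = -13034 - 7 = -13041$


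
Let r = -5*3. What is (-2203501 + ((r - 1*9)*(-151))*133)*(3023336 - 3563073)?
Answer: 929162103133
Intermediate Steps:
r = -15
(-2203501 + ((r - 1*9)*(-151))*133)*(3023336 - 3563073) = (-2203501 + ((-15 - 1*9)*(-151))*133)*(3023336 - 3563073) = (-2203501 + ((-15 - 9)*(-151))*133)*(-539737) = (-2203501 - 24*(-151)*133)*(-539737) = (-2203501 + 3624*133)*(-539737) = (-2203501 + 481992)*(-539737) = -1721509*(-539737) = 929162103133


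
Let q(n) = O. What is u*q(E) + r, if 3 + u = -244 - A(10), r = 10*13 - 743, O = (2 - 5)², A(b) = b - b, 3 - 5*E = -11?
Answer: -2836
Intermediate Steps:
E = 14/5 (E = ⅗ - ⅕*(-11) = ⅗ + 11/5 = 14/5 ≈ 2.8000)
A(b) = 0
O = 9 (O = (-3)² = 9)
r = -613 (r = 130 - 743 = -613)
q(n) = 9
u = -247 (u = -3 + (-244 - 1*0) = -3 + (-244 + 0) = -3 - 244 = -247)
u*q(E) + r = -247*9 - 613 = -2223 - 613 = -2836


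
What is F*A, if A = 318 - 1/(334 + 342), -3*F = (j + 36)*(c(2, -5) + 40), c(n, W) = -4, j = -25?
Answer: -7093911/169 ≈ -41976.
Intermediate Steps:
F = -132 (F = -(-25 + 36)*(-4 + 40)/3 = -11*36/3 = -⅓*396 = -132)
A = 214967/676 (A = 318 - 1/676 = 214967/676 ≈ 318.00)
F*A = -132*214967/676 = -7093911/169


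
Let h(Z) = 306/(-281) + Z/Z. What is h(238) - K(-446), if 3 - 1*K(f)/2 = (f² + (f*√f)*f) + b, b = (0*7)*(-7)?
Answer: 111789081/281 + 397832*I*√446 ≈ 3.9783e+5 + 8.4017e+6*I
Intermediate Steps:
h(Z) = -25/281 (h(Z) = 306*(-1/281) + 1 = -306/281 + 1 = -25/281)
b = 0 (b = 0*(-7) = 0)
K(f) = 6 - 2*f² - 2*f^(5/2) (K(f) = 6 - 2*((f² + (f*√f)*f) + 0) = 6 - 2*((f² + f^(3/2)*f) + 0) = 6 - 2*((f² + f^(5/2)) + 0) = 6 - 2*(f² + f^(5/2)) = 6 + (-2*f² - 2*f^(5/2)) = 6 - 2*f² - 2*f^(5/2))
h(238) - K(-446) = -25/281 - (6 - 2*(-446)² - 397832*I*√446) = -25/281 - (6 - 2*198916 - 397832*I*√446) = -25/281 - (6 - 397832 - 397832*I*√446) = -25/281 - (-397826 - 397832*I*√446) = -25/281 + (397826 + 397832*I*√446) = 111789081/281 + 397832*I*√446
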